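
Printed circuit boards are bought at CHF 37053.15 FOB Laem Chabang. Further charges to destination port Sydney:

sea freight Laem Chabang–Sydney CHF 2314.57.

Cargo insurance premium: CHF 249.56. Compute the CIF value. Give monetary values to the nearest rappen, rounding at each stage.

CIF = FOB price + freight + insurance
CIF = 37053.15 + 2314.57 + 249.56 = 39617.28

CIF value: CHF 39617.28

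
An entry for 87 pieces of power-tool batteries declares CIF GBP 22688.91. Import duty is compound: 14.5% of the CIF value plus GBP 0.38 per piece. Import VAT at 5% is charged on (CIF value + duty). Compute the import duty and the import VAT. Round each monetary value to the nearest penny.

Ad valorem component: 22688.91 × 14.5% = 3289.89
Specific component: 87 × 0.38 = 33.06
Import duty = 3289.89 + 33.06 = 3322.95
VAT base = CIF + duty = 22688.91 + 3322.95 = 26011.86
Import VAT = 26011.86 × 5% = 1300.59

Import duty: GBP 3322.95; import VAT: GBP 1300.59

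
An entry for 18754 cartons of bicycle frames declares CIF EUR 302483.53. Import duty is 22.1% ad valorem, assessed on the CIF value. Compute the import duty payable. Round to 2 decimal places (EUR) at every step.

Import duty: EUR 66848.86

Import duty = 302483.53 × 22.1% = 66848.86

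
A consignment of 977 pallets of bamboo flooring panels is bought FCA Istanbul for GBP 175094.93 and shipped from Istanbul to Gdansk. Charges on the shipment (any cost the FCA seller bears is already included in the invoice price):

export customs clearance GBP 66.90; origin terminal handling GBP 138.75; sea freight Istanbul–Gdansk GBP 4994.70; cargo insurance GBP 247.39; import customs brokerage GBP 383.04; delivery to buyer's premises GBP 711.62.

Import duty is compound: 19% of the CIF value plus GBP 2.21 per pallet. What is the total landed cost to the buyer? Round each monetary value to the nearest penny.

Total landed cost: GBP 218020.00

FCA: the seller delivers export-cleared goods to the carrier; the buyer bears costs from that point.
Already in the invoice (seller's account under FCA): export clearance — exclude.
CIF value = FCA price + origin terminal + freight + insurance = 175094.93 + 138.75 + 4994.70 + 247.39 = 180475.77
Ad valorem component: 180475.77 × 19% = 34290.40
Specific component: 977 × 2.21 = 2159.17
Import duty = 34290.40 + 2159.17 = 36449.57
Buyer bears: origin terminal 138.75 + freight 4994.70 + insurance 247.39 + brokerage 383.04 + delivery 711.62 + duty 36449.57 = 42925.07
Landed cost = invoice 175094.93 + 42925.07 = 218020.00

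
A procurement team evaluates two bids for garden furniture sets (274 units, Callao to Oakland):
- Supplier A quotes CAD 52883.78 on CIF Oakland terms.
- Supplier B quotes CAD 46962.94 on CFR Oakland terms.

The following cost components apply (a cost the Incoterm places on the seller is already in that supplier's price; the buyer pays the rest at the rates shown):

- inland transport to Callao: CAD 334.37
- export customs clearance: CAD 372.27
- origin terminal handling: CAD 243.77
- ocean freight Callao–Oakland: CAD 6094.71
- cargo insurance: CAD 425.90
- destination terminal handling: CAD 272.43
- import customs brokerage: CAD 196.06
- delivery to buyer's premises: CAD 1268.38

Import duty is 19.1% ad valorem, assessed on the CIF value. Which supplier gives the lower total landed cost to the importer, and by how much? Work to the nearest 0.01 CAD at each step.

Supplier A (CIF):
The CIF price already equals the CIF value: 52883.78
Import duty = 52883.78 × 19.1% = 10100.80
Buyer bears (A): 272.43 + 196.06 + 1268.38 = 1736.87
Landed cost (A) = invoice 52883.78 + 1736.87 + duty 10100.80 = 64721.45
Supplier B (CFR):
CIF value = CFR price + insurance = 46962.94 + 425.90 = 47388.84
Import duty = 47388.84 × 19.1% = 9051.27
Buyer bears (B): 425.90 + 272.43 + 196.06 + 1268.38 = 2162.77
Landed cost (B) = invoice 46962.94 + 2162.77 + duty 9051.27 = 58176.98
Difference = |64721.45 − 58176.98| = 6544.47

Supplier B is cheaper by CAD 6544.47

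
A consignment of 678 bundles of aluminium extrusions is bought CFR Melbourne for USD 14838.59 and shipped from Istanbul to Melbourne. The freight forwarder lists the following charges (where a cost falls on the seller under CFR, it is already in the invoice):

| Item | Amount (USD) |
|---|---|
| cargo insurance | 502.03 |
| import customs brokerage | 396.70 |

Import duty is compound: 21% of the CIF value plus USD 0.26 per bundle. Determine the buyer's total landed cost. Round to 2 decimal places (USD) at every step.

CFR: the seller pays costs through ocean freight to the destination port, but not insurance.
CIF value = CFR price + insurance = 14838.59 + 502.03 = 15340.62
Ad valorem component: 15340.62 × 21% = 3221.53
Specific component: 678 × 0.26 = 176.28
Import duty = 3221.53 + 176.28 = 3397.81
Buyer bears: insurance 502.03 + brokerage 396.70 + duty 3397.81 = 4296.54
Landed cost = invoice 14838.59 + 4296.54 = 19135.13

Total landed cost: USD 19135.13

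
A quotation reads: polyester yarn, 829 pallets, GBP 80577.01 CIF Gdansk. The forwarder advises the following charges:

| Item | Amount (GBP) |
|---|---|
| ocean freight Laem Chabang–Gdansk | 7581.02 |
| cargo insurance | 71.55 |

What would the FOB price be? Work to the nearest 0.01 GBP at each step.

From CIF to FOB, the seller no longer bears: freight, insurance.
FOB price = 80577.01 − 7581.02 − 71.55 = 72924.44

FOB price: GBP 72924.44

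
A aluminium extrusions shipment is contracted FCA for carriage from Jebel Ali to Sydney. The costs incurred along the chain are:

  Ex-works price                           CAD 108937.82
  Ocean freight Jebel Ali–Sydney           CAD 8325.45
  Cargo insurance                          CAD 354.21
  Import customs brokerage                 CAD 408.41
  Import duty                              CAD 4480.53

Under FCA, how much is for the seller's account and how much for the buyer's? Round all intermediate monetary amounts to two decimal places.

FCA: the seller delivers export-cleared goods to the carrier; the buyer bears costs from that point.
Seller's account: goods 108937.82 = 108937.82
Buyer's account: freight 8325.45 + insurance 354.21 + brokerage 408.41 + duty 4480.53 = 13568.60

Seller: CAD 108937.82; buyer: CAD 13568.60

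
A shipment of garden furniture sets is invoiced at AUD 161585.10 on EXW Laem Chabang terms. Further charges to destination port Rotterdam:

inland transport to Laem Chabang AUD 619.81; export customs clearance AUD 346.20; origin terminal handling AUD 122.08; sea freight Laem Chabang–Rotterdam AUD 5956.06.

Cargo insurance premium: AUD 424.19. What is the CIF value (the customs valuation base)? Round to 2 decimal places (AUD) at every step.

CIF value: AUD 169053.44

CIF = EXW price + pre-shipment costs + freight + insurance
CIF = 161585.10 + 619.81 + 346.20 + 122.08 + 5956.06 + 424.19 = 169053.44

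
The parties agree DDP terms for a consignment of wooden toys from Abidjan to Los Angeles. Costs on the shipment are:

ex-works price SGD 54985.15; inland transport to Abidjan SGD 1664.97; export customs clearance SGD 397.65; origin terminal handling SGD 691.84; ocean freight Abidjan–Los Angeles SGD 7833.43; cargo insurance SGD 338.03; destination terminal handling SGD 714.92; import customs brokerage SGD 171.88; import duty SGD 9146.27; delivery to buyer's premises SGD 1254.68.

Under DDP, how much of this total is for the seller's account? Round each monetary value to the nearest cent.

DDP: the seller bears all costs including import duty.
Seller's account: goods 54985.15 + inland to port 1664.97 + export clearance 397.65 + origin terminal 691.84 + freight 7833.43 + insurance 338.03 + destination terminal 714.92 + brokerage 171.88 + duty 9146.27 + delivery 1254.68 = 77198.82
Buyer's account: 0.00

Seller's account: SGD 77198.82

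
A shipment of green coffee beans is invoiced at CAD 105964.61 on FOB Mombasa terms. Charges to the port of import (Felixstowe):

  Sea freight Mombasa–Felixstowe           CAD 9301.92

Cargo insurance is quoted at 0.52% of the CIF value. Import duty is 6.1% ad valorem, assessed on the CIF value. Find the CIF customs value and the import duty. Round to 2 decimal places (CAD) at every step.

CIF value: CAD 115869.05; import duty: CAD 7068.01

Let C be the CIF value. C = FOB price + freight + 0.52% × C
C − 0.52% × C = 105964.61 + 9301.92
0.9948 × C = 115266.53
C = 115266.53 / 0.9948 = 115869.05
Insurance premium = 0.52% × 115869.05 = 602.52
Import duty = 115869.05 × 6.1% = 7068.01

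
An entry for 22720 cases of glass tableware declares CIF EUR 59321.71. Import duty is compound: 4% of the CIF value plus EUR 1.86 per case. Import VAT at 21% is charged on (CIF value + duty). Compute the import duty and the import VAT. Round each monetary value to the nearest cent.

Import duty: EUR 44632.07; import VAT: EUR 21830.29

Ad valorem component: 59321.71 × 4% = 2372.87
Specific component: 22720 × 1.86 = 42259.20
Import duty = 2372.87 + 42259.20 = 44632.07
VAT base = CIF + duty = 59321.71 + 44632.07 = 103953.78
Import VAT = 103953.78 × 21% = 21830.29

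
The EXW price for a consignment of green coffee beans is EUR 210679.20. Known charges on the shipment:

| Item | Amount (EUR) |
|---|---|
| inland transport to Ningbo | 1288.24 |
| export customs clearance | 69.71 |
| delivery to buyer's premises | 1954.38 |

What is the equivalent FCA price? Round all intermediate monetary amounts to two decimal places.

FCA price: EUR 212037.15

Not relevant to the conversion: delivery — on the buyer under both terms; not part of either seller's price.
From EXW to FCA, the seller additionally bears: inland to port, export clearance.
FCA price = 210679.20 + 1288.24 + 69.71 = 212037.15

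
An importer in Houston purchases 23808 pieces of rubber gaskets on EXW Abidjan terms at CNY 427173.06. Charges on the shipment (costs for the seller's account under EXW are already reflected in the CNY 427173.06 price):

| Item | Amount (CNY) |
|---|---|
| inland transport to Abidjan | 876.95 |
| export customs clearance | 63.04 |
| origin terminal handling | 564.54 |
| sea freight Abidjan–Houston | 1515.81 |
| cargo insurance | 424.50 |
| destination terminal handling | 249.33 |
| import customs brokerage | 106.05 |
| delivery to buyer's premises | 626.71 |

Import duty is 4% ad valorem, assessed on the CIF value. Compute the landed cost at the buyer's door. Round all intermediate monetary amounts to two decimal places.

Total landed cost: CNY 448824.71

EXW: the seller makes goods available at their premises; the buyer bears all onward costs.
CIF value = EXW price + inland to port + export clearance + origin terminal + freight + insurance = 427173.06 + 876.95 + 63.04 + 564.54 + 1515.81 + 424.50 = 430617.90
Import duty = 430617.90 × 4% = 17224.72
Buyer bears: inland to port 876.95 + export clearance 63.04 + origin terminal 564.54 + freight 1515.81 + insurance 424.50 + destination terminal 249.33 + brokerage 106.05 + delivery 626.71 + duty 17224.72 = 21651.65
Landed cost = invoice 427173.06 + 21651.65 = 448824.71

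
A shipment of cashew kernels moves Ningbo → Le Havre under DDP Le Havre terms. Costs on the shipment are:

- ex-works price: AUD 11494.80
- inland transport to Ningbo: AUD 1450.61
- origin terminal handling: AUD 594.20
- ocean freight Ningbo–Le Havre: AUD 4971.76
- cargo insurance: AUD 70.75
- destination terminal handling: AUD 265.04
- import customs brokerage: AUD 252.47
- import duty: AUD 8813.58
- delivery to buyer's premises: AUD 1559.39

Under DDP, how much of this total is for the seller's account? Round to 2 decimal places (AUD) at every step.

DDP: the seller bears all costs including import duty.
Seller's account: goods 11494.80 + inland to port 1450.61 + origin terminal 594.20 + freight 4971.76 + insurance 70.75 + destination terminal 265.04 + brokerage 252.47 + duty 8813.58 + delivery 1559.39 = 29472.60
Buyer's account: 0.00

Seller's account: AUD 29472.60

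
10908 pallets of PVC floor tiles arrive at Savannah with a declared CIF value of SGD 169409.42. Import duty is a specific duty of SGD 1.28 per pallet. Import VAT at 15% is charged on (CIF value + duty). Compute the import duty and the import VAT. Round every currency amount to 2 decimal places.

Import duty: SGD 13962.24; import VAT: SGD 27505.75

Import duty = 10908 × 1.28 = 13962.24
VAT base = CIF + duty = 169409.42 + 13962.24 = 183371.66
Import VAT = 183371.66 × 15% = 27505.75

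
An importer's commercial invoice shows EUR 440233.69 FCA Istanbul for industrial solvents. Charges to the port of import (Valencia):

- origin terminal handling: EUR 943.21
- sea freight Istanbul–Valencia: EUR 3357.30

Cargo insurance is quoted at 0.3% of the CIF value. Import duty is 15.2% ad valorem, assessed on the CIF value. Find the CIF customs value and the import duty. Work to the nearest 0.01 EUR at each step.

CIF value: EUR 445871.82; import duty: EUR 67772.52

Let C be the CIF value. C = FCA price + pre-shipment costs + freight + 0.3% × C
C − 0.3% × C = 440233.69 + 943.21 + 3357.30
0.997 × C = 444534.20
C = 444534.20 / 0.997 = 445871.82
Insurance premium = 0.3% × 445871.82 = 1337.62
Import duty = 445871.82 × 15.2% = 67772.52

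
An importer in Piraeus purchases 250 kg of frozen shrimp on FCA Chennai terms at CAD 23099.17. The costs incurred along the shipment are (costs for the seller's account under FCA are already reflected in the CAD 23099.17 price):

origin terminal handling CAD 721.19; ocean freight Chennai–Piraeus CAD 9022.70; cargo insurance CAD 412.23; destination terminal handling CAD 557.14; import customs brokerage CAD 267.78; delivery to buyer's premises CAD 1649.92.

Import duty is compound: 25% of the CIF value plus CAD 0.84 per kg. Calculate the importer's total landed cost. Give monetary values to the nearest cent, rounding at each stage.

Total landed cost: CAD 44253.95

FCA: the seller delivers export-cleared goods to the carrier; the buyer bears costs from that point.
CIF value = FCA price + origin terminal + freight + insurance = 23099.17 + 721.19 + 9022.70 + 412.23 = 33255.29
Ad valorem component: 33255.29 × 25% = 8313.82
Specific component: 250 × 0.84 = 210.00
Import duty = 8313.82 + 210.00 = 8523.82
Buyer bears: origin terminal 721.19 + freight 9022.70 + insurance 412.23 + destination terminal 557.14 + brokerage 267.78 + delivery 1649.92 + duty 8523.82 = 21154.78
Landed cost = invoice 23099.17 + 21154.78 = 44253.95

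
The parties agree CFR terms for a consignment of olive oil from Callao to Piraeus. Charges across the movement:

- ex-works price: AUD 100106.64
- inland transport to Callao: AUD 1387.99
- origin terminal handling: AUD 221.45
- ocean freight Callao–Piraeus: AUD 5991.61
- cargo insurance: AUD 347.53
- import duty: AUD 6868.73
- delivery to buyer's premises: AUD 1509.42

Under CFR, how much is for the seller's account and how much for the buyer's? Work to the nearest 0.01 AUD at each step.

CFR: the seller pays costs through ocean freight to the destination port, but not insurance.
Seller's account: goods 100106.64 + inland to port 1387.99 + origin terminal 221.45 + freight 5991.61 = 107707.69
Buyer's account: insurance 347.53 + duty 6868.73 + delivery 1509.42 = 8725.68

Seller: AUD 107707.69; buyer: AUD 8725.68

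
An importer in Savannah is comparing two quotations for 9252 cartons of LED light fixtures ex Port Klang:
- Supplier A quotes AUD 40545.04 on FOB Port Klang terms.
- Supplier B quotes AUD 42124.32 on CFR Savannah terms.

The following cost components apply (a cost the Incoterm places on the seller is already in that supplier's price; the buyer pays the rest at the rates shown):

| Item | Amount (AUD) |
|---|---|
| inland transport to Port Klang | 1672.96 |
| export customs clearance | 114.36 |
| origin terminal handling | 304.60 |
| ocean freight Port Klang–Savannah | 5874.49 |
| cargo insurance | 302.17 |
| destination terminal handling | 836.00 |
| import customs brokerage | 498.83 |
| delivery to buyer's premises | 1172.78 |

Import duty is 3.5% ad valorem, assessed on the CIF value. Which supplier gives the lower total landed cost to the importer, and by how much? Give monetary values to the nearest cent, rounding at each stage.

Supplier A (FOB):
CIF value = FOB price + freight + insurance = 40545.04 + 5874.49 + 302.17 = 46721.70
Import duty = 46721.70 × 3.5% = 1635.26
Buyer bears (A): 5874.49 + 302.17 + 836.00 + 498.83 + 1172.78 = 8684.27
Landed cost (A) = invoice 40545.04 + 8684.27 + duty 1635.26 = 50864.57
Supplier B (CFR):
CIF value = CFR price + insurance = 42124.32 + 302.17 = 42426.49
Import duty = 42426.49 × 3.5% = 1484.93
Buyer bears (B): 302.17 + 836.00 + 498.83 + 1172.78 = 2809.78
Landed cost (B) = invoice 42124.32 + 2809.78 + duty 1484.93 = 46419.03
Difference = |50864.57 − 46419.03| = 4445.54

Supplier B is cheaper by AUD 4445.54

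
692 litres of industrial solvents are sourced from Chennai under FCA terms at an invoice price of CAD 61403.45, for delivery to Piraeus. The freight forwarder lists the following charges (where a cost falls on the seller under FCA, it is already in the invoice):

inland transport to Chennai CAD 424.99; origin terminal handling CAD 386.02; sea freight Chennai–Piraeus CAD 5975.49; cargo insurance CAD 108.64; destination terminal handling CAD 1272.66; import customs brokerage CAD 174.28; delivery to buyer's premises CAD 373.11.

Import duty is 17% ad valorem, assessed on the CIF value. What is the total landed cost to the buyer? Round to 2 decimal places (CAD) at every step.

FCA: the seller delivers export-cleared goods to the carrier; the buyer bears costs from that point.
Already in the invoice (seller's account under FCA): inland to port — exclude.
CIF value = FCA price + origin terminal + freight + insurance = 61403.45 + 386.02 + 5975.49 + 108.64 = 67873.60
Import duty = 67873.60 × 17% = 11538.51
Buyer bears: origin terminal 386.02 + freight 5975.49 + insurance 108.64 + destination terminal 1272.66 + brokerage 174.28 + delivery 373.11 + duty 11538.51 = 19828.71
Landed cost = invoice 61403.45 + 19828.71 = 81232.16

Total landed cost: CAD 81232.16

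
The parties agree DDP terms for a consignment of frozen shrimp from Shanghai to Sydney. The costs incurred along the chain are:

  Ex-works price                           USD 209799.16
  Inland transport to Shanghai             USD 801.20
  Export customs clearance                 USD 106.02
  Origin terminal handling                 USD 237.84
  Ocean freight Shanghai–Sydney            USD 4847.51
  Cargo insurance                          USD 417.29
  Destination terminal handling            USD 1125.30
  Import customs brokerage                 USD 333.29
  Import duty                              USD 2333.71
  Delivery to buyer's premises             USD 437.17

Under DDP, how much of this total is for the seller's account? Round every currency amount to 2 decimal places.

Seller's account: USD 220438.49

DDP: the seller bears all costs including import duty.
Seller's account: goods 209799.16 + inland to port 801.20 + export clearance 106.02 + origin terminal 237.84 + freight 4847.51 + insurance 417.29 + destination terminal 1125.30 + brokerage 333.29 + duty 2333.71 + delivery 437.17 = 220438.49
Buyer's account: 0.00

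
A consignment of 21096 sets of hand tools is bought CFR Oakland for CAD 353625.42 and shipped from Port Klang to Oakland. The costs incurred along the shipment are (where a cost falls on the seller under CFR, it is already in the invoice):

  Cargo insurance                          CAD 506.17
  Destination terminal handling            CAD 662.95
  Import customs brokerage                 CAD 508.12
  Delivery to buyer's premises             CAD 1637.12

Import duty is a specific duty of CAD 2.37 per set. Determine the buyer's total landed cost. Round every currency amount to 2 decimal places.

Total landed cost: CAD 406937.30

CFR: the seller pays costs through ocean freight to the destination port, but not insurance.
CIF value = CFR price + insurance = 353625.42 + 506.17 = 354131.59
Import duty = 21096 × 2.37 = 49997.52
Buyer bears: insurance 506.17 + destination terminal 662.95 + brokerage 508.12 + delivery 1637.12 + duty 49997.52 = 53311.88
Landed cost = invoice 353625.42 + 53311.88 = 406937.30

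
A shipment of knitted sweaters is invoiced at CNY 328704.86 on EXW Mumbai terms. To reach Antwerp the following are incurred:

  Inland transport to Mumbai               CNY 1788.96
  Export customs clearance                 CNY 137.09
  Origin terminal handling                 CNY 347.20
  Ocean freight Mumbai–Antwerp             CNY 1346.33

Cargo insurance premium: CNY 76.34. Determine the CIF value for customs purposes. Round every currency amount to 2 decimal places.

CIF = EXW price + pre-shipment costs + freight + insurance
CIF = 328704.86 + 1788.96 + 137.09 + 347.20 + 1346.33 + 76.34 = 332400.78

CIF value: CNY 332400.78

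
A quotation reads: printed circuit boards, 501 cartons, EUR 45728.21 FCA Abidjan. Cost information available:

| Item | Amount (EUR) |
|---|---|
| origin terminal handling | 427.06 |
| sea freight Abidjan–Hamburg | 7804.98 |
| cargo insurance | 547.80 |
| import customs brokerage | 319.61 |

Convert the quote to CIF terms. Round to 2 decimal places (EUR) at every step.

Not relevant to the conversion: brokerage — on the buyer under both terms; not part of either seller's price.
From FCA to CIF, the seller additionally bears: origin terminal, freight, insurance.
CIF price = 45728.21 + 427.06 + 7804.98 + 547.80 = 54508.05

CIF price: EUR 54508.05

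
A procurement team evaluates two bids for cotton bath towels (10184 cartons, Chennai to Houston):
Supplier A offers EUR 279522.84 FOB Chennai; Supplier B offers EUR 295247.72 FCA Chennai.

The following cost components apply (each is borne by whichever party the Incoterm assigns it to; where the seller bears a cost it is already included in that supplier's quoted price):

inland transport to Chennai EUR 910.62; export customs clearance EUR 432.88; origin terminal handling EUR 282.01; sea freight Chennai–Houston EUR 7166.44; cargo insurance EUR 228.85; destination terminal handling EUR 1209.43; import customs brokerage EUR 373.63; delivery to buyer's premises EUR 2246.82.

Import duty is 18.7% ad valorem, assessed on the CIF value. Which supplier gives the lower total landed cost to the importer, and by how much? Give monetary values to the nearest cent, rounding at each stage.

Supplier A is cheaper by EUR 19000.18

Supplier A (FOB):
CIF value = FOB price + freight + insurance = 279522.84 + 7166.44 + 228.85 = 286918.13
Import duty = 286918.13 × 18.7% = 53653.69
Buyer bears (A): 7166.44 + 228.85 + 1209.43 + 373.63 + 2246.82 = 11225.17
Landed cost (A) = invoice 279522.84 + 11225.17 + duty 53653.69 = 344401.70
Supplier B (FCA):
CIF value = FCA price + origin terminal + freight + insurance = 295247.72 + 282.01 + 7166.44 + 228.85 = 302925.02
Import duty = 302925.02 × 18.7% = 56646.98
Buyer bears (B): 282.01 + 7166.44 + 228.85 + 1209.43 + 373.63 + 2246.82 = 11507.18
Landed cost (B) = invoice 295247.72 + 11507.18 + duty 56646.98 = 363401.88
Difference = |344401.70 − 363401.88| = 19000.18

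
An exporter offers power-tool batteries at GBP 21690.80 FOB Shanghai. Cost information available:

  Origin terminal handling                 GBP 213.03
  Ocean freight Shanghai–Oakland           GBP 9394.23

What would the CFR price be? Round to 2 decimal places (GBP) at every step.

CFR price: GBP 31085.03

Not relevant to the conversion: origin terminal — on the seller under both FOB and CFR; already in the FOB price and stays in the CFR price.
From FOB to CFR, the seller additionally bears: freight.
CFR price = 21690.80 + 9394.23 = 31085.03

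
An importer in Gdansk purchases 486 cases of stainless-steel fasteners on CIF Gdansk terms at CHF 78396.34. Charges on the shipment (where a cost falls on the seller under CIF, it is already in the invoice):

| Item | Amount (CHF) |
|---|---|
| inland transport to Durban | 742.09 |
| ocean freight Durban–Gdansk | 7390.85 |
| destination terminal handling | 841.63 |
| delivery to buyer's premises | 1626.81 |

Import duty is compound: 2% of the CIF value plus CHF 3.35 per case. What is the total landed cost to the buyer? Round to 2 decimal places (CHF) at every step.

Total landed cost: CHF 84060.81

CIF: the seller pays costs through ocean freight and marine insurance to the destination port.
Already in the invoice (seller's account under CIF): inland to port, freight — exclude.
The CIF price already equals the CIF value: 78396.34
Ad valorem component: 78396.34 × 2% = 1567.93
Specific component: 486 × 3.35 = 1628.10
Import duty = 1567.93 + 1628.10 = 3196.03
Buyer bears: destination terminal 841.63 + delivery 1626.81 + duty 3196.03 = 5664.47
Landed cost = invoice 78396.34 + 5664.47 = 84060.81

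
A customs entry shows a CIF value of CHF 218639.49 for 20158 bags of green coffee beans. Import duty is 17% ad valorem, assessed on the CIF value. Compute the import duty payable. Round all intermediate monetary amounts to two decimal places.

Import duty: CHF 37168.71

Import duty = 218639.49 × 17% = 37168.71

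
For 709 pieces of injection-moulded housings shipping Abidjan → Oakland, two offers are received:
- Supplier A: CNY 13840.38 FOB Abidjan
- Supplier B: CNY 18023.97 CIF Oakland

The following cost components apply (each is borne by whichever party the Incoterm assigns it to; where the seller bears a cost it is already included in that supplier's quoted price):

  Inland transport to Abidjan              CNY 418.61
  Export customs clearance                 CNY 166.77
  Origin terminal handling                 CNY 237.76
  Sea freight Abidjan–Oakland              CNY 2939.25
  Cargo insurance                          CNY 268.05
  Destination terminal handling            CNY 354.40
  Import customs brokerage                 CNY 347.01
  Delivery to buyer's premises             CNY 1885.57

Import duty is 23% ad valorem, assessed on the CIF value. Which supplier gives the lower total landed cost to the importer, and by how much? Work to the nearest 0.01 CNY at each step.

Supplier A (FOB):
CIF value = FOB price + freight + insurance = 13840.38 + 2939.25 + 268.05 = 17047.68
Import duty = 17047.68 × 23% = 3920.97
Buyer bears (A): 2939.25 + 268.05 + 354.40 + 347.01 + 1885.57 = 5794.28
Landed cost (A) = invoice 13840.38 + 5794.28 + duty 3920.97 = 23555.63
Supplier B (CIF):
The CIF price already equals the CIF value: 18023.97
Import duty = 18023.97 × 23% = 4145.51
Buyer bears (B): 354.40 + 347.01 + 1885.57 = 2586.98
Landed cost (B) = invoice 18023.97 + 2586.98 + duty 4145.51 = 24756.46
Difference = |23555.63 − 24756.46| = 1200.83

Supplier A is cheaper by CNY 1200.83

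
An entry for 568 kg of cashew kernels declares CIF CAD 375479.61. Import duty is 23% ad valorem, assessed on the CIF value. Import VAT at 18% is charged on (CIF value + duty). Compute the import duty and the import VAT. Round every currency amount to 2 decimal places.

Import duty = 375479.61 × 23% = 86360.31
VAT base = CIF + duty = 375479.61 + 86360.31 = 461839.92
Import VAT = 461839.92 × 18% = 83131.19

Import duty: CAD 86360.31; import VAT: CAD 83131.19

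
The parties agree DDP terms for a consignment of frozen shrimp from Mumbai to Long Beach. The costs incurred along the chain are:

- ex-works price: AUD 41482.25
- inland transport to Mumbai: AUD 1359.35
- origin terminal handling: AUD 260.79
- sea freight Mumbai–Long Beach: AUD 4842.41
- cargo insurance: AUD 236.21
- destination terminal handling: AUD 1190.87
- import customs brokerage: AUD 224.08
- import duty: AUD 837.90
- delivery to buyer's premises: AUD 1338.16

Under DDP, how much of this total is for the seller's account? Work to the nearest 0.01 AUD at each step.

DDP: the seller bears all costs including import duty.
Seller's account: goods 41482.25 + inland to port 1359.35 + origin terminal 260.79 + freight 4842.41 + insurance 236.21 + destination terminal 1190.87 + brokerage 224.08 + duty 837.90 + delivery 1338.16 = 51772.02
Buyer's account: 0.00

Seller's account: AUD 51772.02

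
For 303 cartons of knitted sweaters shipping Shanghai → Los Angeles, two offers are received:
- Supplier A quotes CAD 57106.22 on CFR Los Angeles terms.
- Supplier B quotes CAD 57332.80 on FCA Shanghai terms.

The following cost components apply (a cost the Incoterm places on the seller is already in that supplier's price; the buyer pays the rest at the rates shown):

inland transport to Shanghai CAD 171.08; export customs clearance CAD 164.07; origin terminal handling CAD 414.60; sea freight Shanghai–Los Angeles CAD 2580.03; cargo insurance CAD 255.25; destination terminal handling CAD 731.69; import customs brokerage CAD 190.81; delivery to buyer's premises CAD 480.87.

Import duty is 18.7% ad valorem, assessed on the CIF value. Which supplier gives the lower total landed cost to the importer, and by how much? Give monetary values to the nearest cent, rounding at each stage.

Supplier A (CFR):
CIF value = CFR price + insurance = 57106.22 + 255.25 = 57361.47
Import duty = 57361.47 × 18.7% = 10726.59
Buyer bears (A): 255.25 + 731.69 + 190.81 + 480.87 = 1658.62
Landed cost (A) = invoice 57106.22 + 1658.62 + duty 10726.59 = 69491.43
Supplier B (FCA):
CIF value = FCA price + origin terminal + freight + insurance = 57332.80 + 414.60 + 2580.03 + 255.25 = 60582.68
Import duty = 60582.68 × 18.7% = 11328.96
Buyer bears (B): 414.60 + 2580.03 + 255.25 + 731.69 + 190.81 + 480.87 = 4653.25
Landed cost (B) = invoice 57332.80 + 4653.25 + duty 11328.96 = 73315.01
Difference = |69491.43 − 73315.01| = 3823.58

Supplier A is cheaper by CAD 3823.58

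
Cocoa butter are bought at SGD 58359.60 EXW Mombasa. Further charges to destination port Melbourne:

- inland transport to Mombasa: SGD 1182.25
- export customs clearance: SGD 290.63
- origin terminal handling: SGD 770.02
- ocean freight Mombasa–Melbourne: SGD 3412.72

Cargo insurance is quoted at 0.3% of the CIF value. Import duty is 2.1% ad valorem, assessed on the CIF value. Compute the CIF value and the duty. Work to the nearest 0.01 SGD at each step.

CIF value: SGD 64207.84; import duty: SGD 1348.36

Let C be the CIF value. C = EXW price + pre-shipment costs + freight + 0.3% × C
C − 0.3% × C = 58359.60 + 1182.25 + 290.63 + 770.02 + 3412.72
0.997 × C = 64015.22
C = 64015.22 / 0.997 = 64207.84
Insurance premium = 0.3% × 64207.84 = 192.62
Import duty = 64207.84 × 2.1% = 1348.36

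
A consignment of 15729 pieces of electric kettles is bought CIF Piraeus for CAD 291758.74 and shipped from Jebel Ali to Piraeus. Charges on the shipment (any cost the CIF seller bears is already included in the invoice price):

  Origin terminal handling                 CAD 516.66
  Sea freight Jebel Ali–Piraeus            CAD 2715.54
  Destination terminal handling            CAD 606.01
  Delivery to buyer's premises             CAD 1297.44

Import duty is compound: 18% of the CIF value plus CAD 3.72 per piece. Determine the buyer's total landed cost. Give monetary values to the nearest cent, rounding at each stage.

Total landed cost: CAD 404690.64

CIF: the seller pays costs through ocean freight and marine insurance to the destination port.
Already in the invoice (seller's account under CIF): origin terminal, freight — exclude.
The CIF price already equals the CIF value: 291758.74
Ad valorem component: 291758.74 × 18% = 52516.57
Specific component: 15729 × 3.72 = 58511.88
Import duty = 52516.57 + 58511.88 = 111028.45
Buyer bears: destination terminal 606.01 + delivery 1297.44 + duty 111028.45 = 112931.90
Landed cost = invoice 291758.74 + 112931.90 = 404690.64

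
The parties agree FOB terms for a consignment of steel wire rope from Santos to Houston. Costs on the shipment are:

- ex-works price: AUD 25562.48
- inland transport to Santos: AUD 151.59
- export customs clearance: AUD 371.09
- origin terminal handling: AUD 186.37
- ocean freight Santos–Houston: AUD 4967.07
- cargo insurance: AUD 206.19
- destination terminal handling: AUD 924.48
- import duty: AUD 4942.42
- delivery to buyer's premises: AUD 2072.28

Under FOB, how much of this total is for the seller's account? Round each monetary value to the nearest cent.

FOB: the seller bears costs until goods are on board at the origin port; the buyer bears freight, insurance and all costs thereafter.
Seller's account: goods 25562.48 + inland to port 151.59 + export clearance 371.09 + origin terminal 186.37 = 26271.53
Buyer's account: freight 4967.07 + insurance 206.19 + destination terminal 924.48 + duty 4942.42 + delivery 2072.28 = 13112.44

Seller's account: AUD 26271.53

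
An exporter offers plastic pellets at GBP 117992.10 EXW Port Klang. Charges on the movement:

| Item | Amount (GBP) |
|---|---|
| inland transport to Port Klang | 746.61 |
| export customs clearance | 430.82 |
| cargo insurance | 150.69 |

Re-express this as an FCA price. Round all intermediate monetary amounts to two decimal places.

Not relevant to the conversion: insurance — on the buyer under both terms; not part of either seller's price.
From EXW to FCA, the seller additionally bears: inland to port, export clearance.
FCA price = 117992.10 + 746.61 + 430.82 = 119169.53

FCA price: GBP 119169.53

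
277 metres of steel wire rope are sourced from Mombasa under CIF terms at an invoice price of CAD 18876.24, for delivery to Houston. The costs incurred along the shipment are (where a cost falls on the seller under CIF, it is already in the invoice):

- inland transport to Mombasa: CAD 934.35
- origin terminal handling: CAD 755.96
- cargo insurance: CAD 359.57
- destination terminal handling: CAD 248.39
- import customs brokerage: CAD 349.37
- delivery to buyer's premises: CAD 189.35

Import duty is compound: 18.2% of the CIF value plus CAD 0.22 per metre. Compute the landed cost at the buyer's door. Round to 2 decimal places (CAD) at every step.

Total landed cost: CAD 23159.77

CIF: the seller pays costs through ocean freight and marine insurance to the destination port.
Already in the invoice (seller's account under CIF): inland to port, origin terminal, insurance — exclude.
The CIF price already equals the CIF value: 18876.24
Ad valorem component: 18876.24 × 18.2% = 3435.48
Specific component: 277 × 0.22 = 60.94
Import duty = 3435.48 + 60.94 = 3496.42
Buyer bears: destination terminal 248.39 + brokerage 349.37 + delivery 189.35 + duty 3496.42 = 4283.53
Landed cost = invoice 18876.24 + 4283.53 = 23159.77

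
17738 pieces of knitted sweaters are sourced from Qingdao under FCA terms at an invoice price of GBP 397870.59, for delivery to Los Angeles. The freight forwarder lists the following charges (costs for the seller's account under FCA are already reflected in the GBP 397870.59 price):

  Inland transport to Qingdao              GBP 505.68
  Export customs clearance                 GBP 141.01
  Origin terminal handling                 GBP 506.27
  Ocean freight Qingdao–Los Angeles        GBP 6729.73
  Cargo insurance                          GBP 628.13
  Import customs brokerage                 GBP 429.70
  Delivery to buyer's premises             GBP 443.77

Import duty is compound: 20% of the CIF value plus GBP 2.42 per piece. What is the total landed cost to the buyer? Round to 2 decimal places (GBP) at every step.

Total landed cost: GBP 530681.09

FCA: the seller delivers export-cleared goods to the carrier; the buyer bears costs from that point.
Already in the invoice (seller's account under FCA): inland to port, export clearance — exclude.
CIF value = FCA price + origin terminal + freight + insurance = 397870.59 + 506.27 + 6729.73 + 628.13 = 405734.72
Ad valorem component: 405734.72 × 20% = 81146.94
Specific component: 17738 × 2.42 = 42925.96
Import duty = 81146.94 + 42925.96 = 124072.90
Buyer bears: origin terminal 506.27 + freight 6729.73 + insurance 628.13 + brokerage 429.70 + delivery 443.77 + duty 124072.90 = 132810.50
Landed cost = invoice 397870.59 + 132810.50 = 530681.09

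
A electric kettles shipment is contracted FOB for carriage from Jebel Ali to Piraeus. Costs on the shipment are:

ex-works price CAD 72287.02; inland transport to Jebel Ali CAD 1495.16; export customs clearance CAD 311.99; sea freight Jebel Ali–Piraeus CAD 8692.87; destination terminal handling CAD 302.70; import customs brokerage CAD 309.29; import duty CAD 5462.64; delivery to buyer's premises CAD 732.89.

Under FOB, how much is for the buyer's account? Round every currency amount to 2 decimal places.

FOB: the seller bears costs until goods are on board at the origin port; the buyer bears freight, insurance and all costs thereafter.
Seller's account: goods 72287.02 + inland to port 1495.16 + export clearance 311.99 = 74094.17
Buyer's account: freight 8692.87 + destination terminal 302.70 + brokerage 309.29 + duty 5462.64 + delivery 732.89 = 15500.39

Buyer's account: CAD 15500.39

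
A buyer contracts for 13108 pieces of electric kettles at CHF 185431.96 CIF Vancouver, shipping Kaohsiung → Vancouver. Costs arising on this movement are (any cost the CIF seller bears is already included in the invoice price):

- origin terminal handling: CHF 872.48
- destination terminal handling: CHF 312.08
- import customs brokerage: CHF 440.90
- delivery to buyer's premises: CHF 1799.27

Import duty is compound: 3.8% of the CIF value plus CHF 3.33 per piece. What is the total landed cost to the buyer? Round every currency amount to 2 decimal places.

Total landed cost: CHF 238680.26

CIF: the seller pays costs through ocean freight and marine insurance to the destination port.
Already in the invoice (seller's account under CIF): origin terminal — exclude.
The CIF price already equals the CIF value: 185431.96
Ad valorem component: 185431.96 × 3.8% = 7046.41
Specific component: 13108 × 3.33 = 43649.64
Import duty = 7046.41 + 43649.64 = 50696.05
Buyer bears: destination terminal 312.08 + brokerage 440.90 + delivery 1799.27 + duty 50696.05 = 53248.30
Landed cost = invoice 185431.96 + 53248.30 = 238680.26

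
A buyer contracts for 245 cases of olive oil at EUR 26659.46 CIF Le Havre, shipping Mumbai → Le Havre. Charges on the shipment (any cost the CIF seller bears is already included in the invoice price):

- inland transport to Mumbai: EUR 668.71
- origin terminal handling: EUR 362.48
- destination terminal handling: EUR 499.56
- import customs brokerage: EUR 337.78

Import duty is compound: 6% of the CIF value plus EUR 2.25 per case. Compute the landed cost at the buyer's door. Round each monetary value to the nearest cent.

Total landed cost: EUR 29647.62

CIF: the seller pays costs through ocean freight and marine insurance to the destination port.
Already in the invoice (seller's account under CIF): inland to port, origin terminal — exclude.
The CIF price already equals the CIF value: 26659.46
Ad valorem component: 26659.46 × 6% = 1599.57
Specific component: 245 × 2.25 = 551.25
Import duty = 1599.57 + 551.25 = 2150.82
Buyer bears: destination terminal 499.56 + brokerage 337.78 + duty 2150.82 = 2988.16
Landed cost = invoice 26659.46 + 2988.16 = 29647.62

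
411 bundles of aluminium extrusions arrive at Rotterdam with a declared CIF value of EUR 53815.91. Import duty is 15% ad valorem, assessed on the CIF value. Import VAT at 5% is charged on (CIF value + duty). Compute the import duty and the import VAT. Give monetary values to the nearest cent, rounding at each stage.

Import duty = 53815.91 × 15% = 8072.39
VAT base = CIF + duty = 53815.91 + 8072.39 = 61888.30
Import VAT = 61888.30 × 5% = 3094.42

Import duty: EUR 8072.39; import VAT: EUR 3094.42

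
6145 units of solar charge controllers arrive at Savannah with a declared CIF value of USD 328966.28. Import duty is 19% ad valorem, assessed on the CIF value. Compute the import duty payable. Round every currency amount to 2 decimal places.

Import duty = 328966.28 × 19% = 62503.59

Import duty: USD 62503.59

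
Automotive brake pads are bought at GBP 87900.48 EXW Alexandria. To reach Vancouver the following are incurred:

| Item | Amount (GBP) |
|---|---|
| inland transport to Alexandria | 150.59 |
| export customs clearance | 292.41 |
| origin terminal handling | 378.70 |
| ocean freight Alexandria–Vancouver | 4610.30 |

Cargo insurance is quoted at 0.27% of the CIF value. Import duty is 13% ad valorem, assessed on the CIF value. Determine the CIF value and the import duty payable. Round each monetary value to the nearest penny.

Let C be the CIF value. C = EXW price + pre-shipment costs + freight + 0.27% × C
C − 0.27% × C = 87900.48 + 150.59 + 292.41 + 378.70 + 4610.30
0.9973 × C = 93332.48
C = 93332.48 / 0.9973 = 93585.16
Insurance premium = 0.27% × 93585.16 = 252.68
Import duty = 93585.16 × 13% = 12166.07

CIF value: GBP 93585.16; import duty: GBP 12166.07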